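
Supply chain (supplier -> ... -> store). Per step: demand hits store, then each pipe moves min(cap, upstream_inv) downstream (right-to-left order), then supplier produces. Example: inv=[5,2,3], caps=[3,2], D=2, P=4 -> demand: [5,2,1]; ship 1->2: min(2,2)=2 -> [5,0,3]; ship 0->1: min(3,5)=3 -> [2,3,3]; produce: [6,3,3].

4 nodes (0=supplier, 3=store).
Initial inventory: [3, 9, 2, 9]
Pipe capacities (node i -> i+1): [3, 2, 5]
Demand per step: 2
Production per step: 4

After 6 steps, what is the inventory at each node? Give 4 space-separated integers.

Step 1: demand=2,sold=2 ship[2->3]=2 ship[1->2]=2 ship[0->1]=3 prod=4 -> inv=[4 10 2 9]
Step 2: demand=2,sold=2 ship[2->3]=2 ship[1->2]=2 ship[0->1]=3 prod=4 -> inv=[5 11 2 9]
Step 3: demand=2,sold=2 ship[2->3]=2 ship[1->2]=2 ship[0->1]=3 prod=4 -> inv=[6 12 2 9]
Step 4: demand=2,sold=2 ship[2->3]=2 ship[1->2]=2 ship[0->1]=3 prod=4 -> inv=[7 13 2 9]
Step 5: demand=2,sold=2 ship[2->3]=2 ship[1->2]=2 ship[0->1]=3 prod=4 -> inv=[8 14 2 9]
Step 6: demand=2,sold=2 ship[2->3]=2 ship[1->2]=2 ship[0->1]=3 prod=4 -> inv=[9 15 2 9]

9 15 2 9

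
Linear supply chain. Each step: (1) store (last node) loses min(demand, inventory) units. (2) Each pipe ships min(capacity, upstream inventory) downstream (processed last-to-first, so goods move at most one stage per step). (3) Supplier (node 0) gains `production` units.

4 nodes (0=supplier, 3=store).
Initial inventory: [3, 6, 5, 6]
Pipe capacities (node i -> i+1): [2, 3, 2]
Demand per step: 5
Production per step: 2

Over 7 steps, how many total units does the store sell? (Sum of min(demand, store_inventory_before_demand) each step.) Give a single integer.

Answer: 18

Derivation:
Step 1: sold=5 (running total=5) -> [3 5 6 3]
Step 2: sold=3 (running total=8) -> [3 4 7 2]
Step 3: sold=2 (running total=10) -> [3 3 8 2]
Step 4: sold=2 (running total=12) -> [3 2 9 2]
Step 5: sold=2 (running total=14) -> [3 2 9 2]
Step 6: sold=2 (running total=16) -> [3 2 9 2]
Step 7: sold=2 (running total=18) -> [3 2 9 2]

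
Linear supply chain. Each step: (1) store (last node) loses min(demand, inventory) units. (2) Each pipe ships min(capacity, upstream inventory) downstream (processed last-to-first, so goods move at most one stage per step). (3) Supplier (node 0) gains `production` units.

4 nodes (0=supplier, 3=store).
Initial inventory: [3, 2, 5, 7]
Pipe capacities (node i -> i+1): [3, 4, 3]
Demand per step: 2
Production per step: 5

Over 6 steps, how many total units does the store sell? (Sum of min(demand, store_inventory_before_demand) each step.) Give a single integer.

Answer: 12

Derivation:
Step 1: sold=2 (running total=2) -> [5 3 4 8]
Step 2: sold=2 (running total=4) -> [7 3 4 9]
Step 3: sold=2 (running total=6) -> [9 3 4 10]
Step 4: sold=2 (running total=8) -> [11 3 4 11]
Step 5: sold=2 (running total=10) -> [13 3 4 12]
Step 6: sold=2 (running total=12) -> [15 3 4 13]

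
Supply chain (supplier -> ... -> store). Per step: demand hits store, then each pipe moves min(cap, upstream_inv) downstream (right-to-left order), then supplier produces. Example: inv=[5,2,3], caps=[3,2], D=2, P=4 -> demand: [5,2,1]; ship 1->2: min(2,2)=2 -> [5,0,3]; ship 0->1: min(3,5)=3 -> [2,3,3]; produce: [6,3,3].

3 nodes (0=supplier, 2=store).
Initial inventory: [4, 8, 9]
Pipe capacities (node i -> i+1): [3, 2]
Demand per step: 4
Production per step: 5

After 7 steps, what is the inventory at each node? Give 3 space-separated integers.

Step 1: demand=4,sold=4 ship[1->2]=2 ship[0->1]=3 prod=5 -> inv=[6 9 7]
Step 2: demand=4,sold=4 ship[1->2]=2 ship[0->1]=3 prod=5 -> inv=[8 10 5]
Step 3: demand=4,sold=4 ship[1->2]=2 ship[0->1]=3 prod=5 -> inv=[10 11 3]
Step 4: demand=4,sold=3 ship[1->2]=2 ship[0->1]=3 prod=5 -> inv=[12 12 2]
Step 5: demand=4,sold=2 ship[1->2]=2 ship[0->1]=3 prod=5 -> inv=[14 13 2]
Step 6: demand=4,sold=2 ship[1->2]=2 ship[0->1]=3 prod=5 -> inv=[16 14 2]
Step 7: demand=4,sold=2 ship[1->2]=2 ship[0->1]=3 prod=5 -> inv=[18 15 2]

18 15 2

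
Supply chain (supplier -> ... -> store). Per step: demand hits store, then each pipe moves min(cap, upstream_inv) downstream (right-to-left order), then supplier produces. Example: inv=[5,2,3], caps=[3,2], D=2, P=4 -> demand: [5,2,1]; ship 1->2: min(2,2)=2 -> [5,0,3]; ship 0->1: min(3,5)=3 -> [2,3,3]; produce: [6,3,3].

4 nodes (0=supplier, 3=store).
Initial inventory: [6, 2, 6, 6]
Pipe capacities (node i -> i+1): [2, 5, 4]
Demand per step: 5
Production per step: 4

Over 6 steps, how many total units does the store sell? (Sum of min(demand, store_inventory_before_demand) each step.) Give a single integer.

Answer: 20

Derivation:
Step 1: sold=5 (running total=5) -> [8 2 4 5]
Step 2: sold=5 (running total=10) -> [10 2 2 4]
Step 3: sold=4 (running total=14) -> [12 2 2 2]
Step 4: sold=2 (running total=16) -> [14 2 2 2]
Step 5: sold=2 (running total=18) -> [16 2 2 2]
Step 6: sold=2 (running total=20) -> [18 2 2 2]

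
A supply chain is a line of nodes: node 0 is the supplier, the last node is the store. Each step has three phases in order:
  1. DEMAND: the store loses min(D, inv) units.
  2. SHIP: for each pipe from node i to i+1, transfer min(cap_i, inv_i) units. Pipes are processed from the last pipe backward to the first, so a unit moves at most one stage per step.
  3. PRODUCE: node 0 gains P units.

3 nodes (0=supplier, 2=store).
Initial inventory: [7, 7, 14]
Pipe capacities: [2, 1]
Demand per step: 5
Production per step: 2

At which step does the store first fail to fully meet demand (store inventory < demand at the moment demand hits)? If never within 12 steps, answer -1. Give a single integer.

Step 1: demand=5,sold=5 ship[1->2]=1 ship[0->1]=2 prod=2 -> [7 8 10]
Step 2: demand=5,sold=5 ship[1->2]=1 ship[0->1]=2 prod=2 -> [7 9 6]
Step 3: demand=5,sold=5 ship[1->2]=1 ship[0->1]=2 prod=2 -> [7 10 2]
Step 4: demand=5,sold=2 ship[1->2]=1 ship[0->1]=2 prod=2 -> [7 11 1]
Step 5: demand=5,sold=1 ship[1->2]=1 ship[0->1]=2 prod=2 -> [7 12 1]
Step 6: demand=5,sold=1 ship[1->2]=1 ship[0->1]=2 prod=2 -> [7 13 1]
Step 7: demand=5,sold=1 ship[1->2]=1 ship[0->1]=2 prod=2 -> [7 14 1]
Step 8: demand=5,sold=1 ship[1->2]=1 ship[0->1]=2 prod=2 -> [7 15 1]
Step 9: demand=5,sold=1 ship[1->2]=1 ship[0->1]=2 prod=2 -> [7 16 1]
Step 10: demand=5,sold=1 ship[1->2]=1 ship[0->1]=2 prod=2 -> [7 17 1]
Step 11: demand=5,sold=1 ship[1->2]=1 ship[0->1]=2 prod=2 -> [7 18 1]
Step 12: demand=5,sold=1 ship[1->2]=1 ship[0->1]=2 prod=2 -> [7 19 1]
First stockout at step 4

4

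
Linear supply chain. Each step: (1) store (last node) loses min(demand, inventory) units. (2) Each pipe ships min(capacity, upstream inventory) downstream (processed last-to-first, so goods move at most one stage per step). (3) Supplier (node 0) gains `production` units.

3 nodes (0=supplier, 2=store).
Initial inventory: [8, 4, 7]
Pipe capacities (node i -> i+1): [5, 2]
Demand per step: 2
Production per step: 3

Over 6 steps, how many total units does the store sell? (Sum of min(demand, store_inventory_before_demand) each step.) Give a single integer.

Answer: 12

Derivation:
Step 1: sold=2 (running total=2) -> [6 7 7]
Step 2: sold=2 (running total=4) -> [4 10 7]
Step 3: sold=2 (running total=6) -> [3 12 7]
Step 4: sold=2 (running total=8) -> [3 13 7]
Step 5: sold=2 (running total=10) -> [3 14 7]
Step 6: sold=2 (running total=12) -> [3 15 7]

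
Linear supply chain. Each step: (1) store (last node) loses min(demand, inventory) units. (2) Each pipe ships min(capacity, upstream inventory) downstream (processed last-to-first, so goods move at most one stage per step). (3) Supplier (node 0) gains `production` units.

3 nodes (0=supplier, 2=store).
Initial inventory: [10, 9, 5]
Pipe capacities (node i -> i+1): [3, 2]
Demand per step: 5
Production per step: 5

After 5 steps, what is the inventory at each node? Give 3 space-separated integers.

Step 1: demand=5,sold=5 ship[1->2]=2 ship[0->1]=3 prod=5 -> inv=[12 10 2]
Step 2: demand=5,sold=2 ship[1->2]=2 ship[0->1]=3 prod=5 -> inv=[14 11 2]
Step 3: demand=5,sold=2 ship[1->2]=2 ship[0->1]=3 prod=5 -> inv=[16 12 2]
Step 4: demand=5,sold=2 ship[1->2]=2 ship[0->1]=3 prod=5 -> inv=[18 13 2]
Step 5: demand=5,sold=2 ship[1->2]=2 ship[0->1]=3 prod=5 -> inv=[20 14 2]

20 14 2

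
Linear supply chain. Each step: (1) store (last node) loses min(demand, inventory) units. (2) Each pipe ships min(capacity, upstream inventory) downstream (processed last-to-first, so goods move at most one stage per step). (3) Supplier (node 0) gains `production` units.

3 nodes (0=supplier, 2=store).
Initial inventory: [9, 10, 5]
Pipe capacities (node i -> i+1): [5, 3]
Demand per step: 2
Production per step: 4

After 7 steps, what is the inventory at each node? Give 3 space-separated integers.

Step 1: demand=2,sold=2 ship[1->2]=3 ship[0->1]=5 prod=4 -> inv=[8 12 6]
Step 2: demand=2,sold=2 ship[1->2]=3 ship[0->1]=5 prod=4 -> inv=[7 14 7]
Step 3: demand=2,sold=2 ship[1->2]=3 ship[0->1]=5 prod=4 -> inv=[6 16 8]
Step 4: demand=2,sold=2 ship[1->2]=3 ship[0->1]=5 prod=4 -> inv=[5 18 9]
Step 5: demand=2,sold=2 ship[1->2]=3 ship[0->1]=5 prod=4 -> inv=[4 20 10]
Step 6: demand=2,sold=2 ship[1->2]=3 ship[0->1]=4 prod=4 -> inv=[4 21 11]
Step 7: demand=2,sold=2 ship[1->2]=3 ship[0->1]=4 prod=4 -> inv=[4 22 12]

4 22 12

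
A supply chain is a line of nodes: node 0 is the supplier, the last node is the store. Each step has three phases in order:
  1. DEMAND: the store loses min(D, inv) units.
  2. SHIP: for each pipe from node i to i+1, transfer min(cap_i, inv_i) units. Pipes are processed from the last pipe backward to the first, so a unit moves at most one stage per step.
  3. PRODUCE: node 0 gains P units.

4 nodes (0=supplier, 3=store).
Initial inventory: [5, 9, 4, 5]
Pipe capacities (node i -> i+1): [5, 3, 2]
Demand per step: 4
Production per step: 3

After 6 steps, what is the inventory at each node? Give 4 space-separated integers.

Step 1: demand=4,sold=4 ship[2->3]=2 ship[1->2]=3 ship[0->1]=5 prod=3 -> inv=[3 11 5 3]
Step 2: demand=4,sold=3 ship[2->3]=2 ship[1->2]=3 ship[0->1]=3 prod=3 -> inv=[3 11 6 2]
Step 3: demand=4,sold=2 ship[2->3]=2 ship[1->2]=3 ship[0->1]=3 prod=3 -> inv=[3 11 7 2]
Step 4: demand=4,sold=2 ship[2->3]=2 ship[1->2]=3 ship[0->1]=3 prod=3 -> inv=[3 11 8 2]
Step 5: demand=4,sold=2 ship[2->3]=2 ship[1->2]=3 ship[0->1]=3 prod=3 -> inv=[3 11 9 2]
Step 6: demand=4,sold=2 ship[2->3]=2 ship[1->2]=3 ship[0->1]=3 prod=3 -> inv=[3 11 10 2]

3 11 10 2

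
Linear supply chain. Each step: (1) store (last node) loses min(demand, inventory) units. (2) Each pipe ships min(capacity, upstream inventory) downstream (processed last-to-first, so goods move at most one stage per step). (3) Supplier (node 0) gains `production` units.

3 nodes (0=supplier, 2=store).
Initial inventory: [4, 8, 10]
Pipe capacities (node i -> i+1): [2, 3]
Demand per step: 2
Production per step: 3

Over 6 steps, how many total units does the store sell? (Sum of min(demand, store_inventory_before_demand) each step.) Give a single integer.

Step 1: sold=2 (running total=2) -> [5 7 11]
Step 2: sold=2 (running total=4) -> [6 6 12]
Step 3: sold=2 (running total=6) -> [7 5 13]
Step 4: sold=2 (running total=8) -> [8 4 14]
Step 5: sold=2 (running total=10) -> [9 3 15]
Step 6: sold=2 (running total=12) -> [10 2 16]

Answer: 12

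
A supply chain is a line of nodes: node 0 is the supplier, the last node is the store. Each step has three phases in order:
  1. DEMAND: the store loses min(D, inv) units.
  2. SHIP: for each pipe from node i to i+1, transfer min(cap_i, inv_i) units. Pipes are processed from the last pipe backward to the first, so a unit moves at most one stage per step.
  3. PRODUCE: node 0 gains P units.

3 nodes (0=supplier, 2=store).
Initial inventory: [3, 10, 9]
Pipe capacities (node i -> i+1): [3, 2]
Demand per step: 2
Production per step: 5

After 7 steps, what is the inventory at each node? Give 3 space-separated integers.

Step 1: demand=2,sold=2 ship[1->2]=2 ship[0->1]=3 prod=5 -> inv=[5 11 9]
Step 2: demand=2,sold=2 ship[1->2]=2 ship[0->1]=3 prod=5 -> inv=[7 12 9]
Step 3: demand=2,sold=2 ship[1->2]=2 ship[0->1]=3 prod=5 -> inv=[9 13 9]
Step 4: demand=2,sold=2 ship[1->2]=2 ship[0->1]=3 prod=5 -> inv=[11 14 9]
Step 5: demand=2,sold=2 ship[1->2]=2 ship[0->1]=3 prod=5 -> inv=[13 15 9]
Step 6: demand=2,sold=2 ship[1->2]=2 ship[0->1]=3 prod=5 -> inv=[15 16 9]
Step 7: demand=2,sold=2 ship[1->2]=2 ship[0->1]=3 prod=5 -> inv=[17 17 9]

17 17 9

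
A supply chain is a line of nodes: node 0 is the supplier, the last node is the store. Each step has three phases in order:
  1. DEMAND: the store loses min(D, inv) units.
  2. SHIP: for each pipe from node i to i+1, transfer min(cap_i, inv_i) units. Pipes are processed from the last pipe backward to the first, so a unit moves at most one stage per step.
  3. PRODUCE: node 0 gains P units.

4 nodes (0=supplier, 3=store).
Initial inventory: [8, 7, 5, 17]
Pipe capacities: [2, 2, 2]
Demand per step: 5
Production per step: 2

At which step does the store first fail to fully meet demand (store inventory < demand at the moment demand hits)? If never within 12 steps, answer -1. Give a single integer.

Step 1: demand=5,sold=5 ship[2->3]=2 ship[1->2]=2 ship[0->1]=2 prod=2 -> [8 7 5 14]
Step 2: demand=5,sold=5 ship[2->3]=2 ship[1->2]=2 ship[0->1]=2 prod=2 -> [8 7 5 11]
Step 3: demand=5,sold=5 ship[2->3]=2 ship[1->2]=2 ship[0->1]=2 prod=2 -> [8 7 5 8]
Step 4: demand=5,sold=5 ship[2->3]=2 ship[1->2]=2 ship[0->1]=2 prod=2 -> [8 7 5 5]
Step 5: demand=5,sold=5 ship[2->3]=2 ship[1->2]=2 ship[0->1]=2 prod=2 -> [8 7 5 2]
Step 6: demand=5,sold=2 ship[2->3]=2 ship[1->2]=2 ship[0->1]=2 prod=2 -> [8 7 5 2]
Step 7: demand=5,sold=2 ship[2->3]=2 ship[1->2]=2 ship[0->1]=2 prod=2 -> [8 7 5 2]
Step 8: demand=5,sold=2 ship[2->3]=2 ship[1->2]=2 ship[0->1]=2 prod=2 -> [8 7 5 2]
Step 9: demand=5,sold=2 ship[2->3]=2 ship[1->2]=2 ship[0->1]=2 prod=2 -> [8 7 5 2]
Step 10: demand=5,sold=2 ship[2->3]=2 ship[1->2]=2 ship[0->1]=2 prod=2 -> [8 7 5 2]
Step 11: demand=5,sold=2 ship[2->3]=2 ship[1->2]=2 ship[0->1]=2 prod=2 -> [8 7 5 2]
Step 12: demand=5,sold=2 ship[2->3]=2 ship[1->2]=2 ship[0->1]=2 prod=2 -> [8 7 5 2]
First stockout at step 6

6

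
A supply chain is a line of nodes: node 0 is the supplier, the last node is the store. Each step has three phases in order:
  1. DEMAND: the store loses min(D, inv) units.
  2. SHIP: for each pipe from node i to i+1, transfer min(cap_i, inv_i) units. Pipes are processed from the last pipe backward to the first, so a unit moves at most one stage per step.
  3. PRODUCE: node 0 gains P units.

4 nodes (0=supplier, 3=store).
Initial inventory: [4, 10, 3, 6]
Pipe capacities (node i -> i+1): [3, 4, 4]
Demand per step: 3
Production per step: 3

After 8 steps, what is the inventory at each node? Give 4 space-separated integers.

Step 1: demand=3,sold=3 ship[2->3]=3 ship[1->2]=4 ship[0->1]=3 prod=3 -> inv=[4 9 4 6]
Step 2: demand=3,sold=3 ship[2->3]=4 ship[1->2]=4 ship[0->1]=3 prod=3 -> inv=[4 8 4 7]
Step 3: demand=3,sold=3 ship[2->3]=4 ship[1->2]=4 ship[0->1]=3 prod=3 -> inv=[4 7 4 8]
Step 4: demand=3,sold=3 ship[2->3]=4 ship[1->2]=4 ship[0->1]=3 prod=3 -> inv=[4 6 4 9]
Step 5: demand=3,sold=3 ship[2->3]=4 ship[1->2]=4 ship[0->1]=3 prod=3 -> inv=[4 5 4 10]
Step 6: demand=3,sold=3 ship[2->3]=4 ship[1->2]=4 ship[0->1]=3 prod=3 -> inv=[4 4 4 11]
Step 7: demand=3,sold=3 ship[2->3]=4 ship[1->2]=4 ship[0->1]=3 prod=3 -> inv=[4 3 4 12]
Step 8: demand=3,sold=3 ship[2->3]=4 ship[1->2]=3 ship[0->1]=3 prod=3 -> inv=[4 3 3 13]

4 3 3 13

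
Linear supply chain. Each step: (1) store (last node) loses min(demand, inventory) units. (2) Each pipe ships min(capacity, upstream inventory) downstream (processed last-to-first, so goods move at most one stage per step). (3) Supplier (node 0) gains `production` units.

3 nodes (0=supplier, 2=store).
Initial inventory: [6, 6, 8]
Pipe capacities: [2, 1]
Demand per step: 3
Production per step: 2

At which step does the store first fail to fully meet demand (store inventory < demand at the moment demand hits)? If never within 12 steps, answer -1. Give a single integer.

Step 1: demand=3,sold=3 ship[1->2]=1 ship[0->1]=2 prod=2 -> [6 7 6]
Step 2: demand=3,sold=3 ship[1->2]=1 ship[0->1]=2 prod=2 -> [6 8 4]
Step 3: demand=3,sold=3 ship[1->2]=1 ship[0->1]=2 prod=2 -> [6 9 2]
Step 4: demand=3,sold=2 ship[1->2]=1 ship[0->1]=2 prod=2 -> [6 10 1]
Step 5: demand=3,sold=1 ship[1->2]=1 ship[0->1]=2 prod=2 -> [6 11 1]
Step 6: demand=3,sold=1 ship[1->2]=1 ship[0->1]=2 prod=2 -> [6 12 1]
Step 7: demand=3,sold=1 ship[1->2]=1 ship[0->1]=2 prod=2 -> [6 13 1]
Step 8: demand=3,sold=1 ship[1->2]=1 ship[0->1]=2 prod=2 -> [6 14 1]
Step 9: demand=3,sold=1 ship[1->2]=1 ship[0->1]=2 prod=2 -> [6 15 1]
Step 10: demand=3,sold=1 ship[1->2]=1 ship[0->1]=2 prod=2 -> [6 16 1]
Step 11: demand=3,sold=1 ship[1->2]=1 ship[0->1]=2 prod=2 -> [6 17 1]
Step 12: demand=3,sold=1 ship[1->2]=1 ship[0->1]=2 prod=2 -> [6 18 1]
First stockout at step 4

4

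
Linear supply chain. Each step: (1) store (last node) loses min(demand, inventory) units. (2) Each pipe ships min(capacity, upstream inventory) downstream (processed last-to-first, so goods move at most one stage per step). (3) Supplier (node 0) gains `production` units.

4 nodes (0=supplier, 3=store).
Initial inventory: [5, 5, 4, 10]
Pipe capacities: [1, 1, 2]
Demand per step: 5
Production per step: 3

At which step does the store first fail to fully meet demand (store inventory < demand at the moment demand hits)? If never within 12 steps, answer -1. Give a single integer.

Step 1: demand=5,sold=5 ship[2->3]=2 ship[1->2]=1 ship[0->1]=1 prod=3 -> [7 5 3 7]
Step 2: demand=5,sold=5 ship[2->3]=2 ship[1->2]=1 ship[0->1]=1 prod=3 -> [9 5 2 4]
Step 3: demand=5,sold=4 ship[2->3]=2 ship[1->2]=1 ship[0->1]=1 prod=3 -> [11 5 1 2]
Step 4: demand=5,sold=2 ship[2->3]=1 ship[1->2]=1 ship[0->1]=1 prod=3 -> [13 5 1 1]
Step 5: demand=5,sold=1 ship[2->3]=1 ship[1->2]=1 ship[0->1]=1 prod=3 -> [15 5 1 1]
Step 6: demand=5,sold=1 ship[2->3]=1 ship[1->2]=1 ship[0->1]=1 prod=3 -> [17 5 1 1]
Step 7: demand=5,sold=1 ship[2->3]=1 ship[1->2]=1 ship[0->1]=1 prod=3 -> [19 5 1 1]
Step 8: demand=5,sold=1 ship[2->3]=1 ship[1->2]=1 ship[0->1]=1 prod=3 -> [21 5 1 1]
Step 9: demand=5,sold=1 ship[2->3]=1 ship[1->2]=1 ship[0->1]=1 prod=3 -> [23 5 1 1]
Step 10: demand=5,sold=1 ship[2->3]=1 ship[1->2]=1 ship[0->1]=1 prod=3 -> [25 5 1 1]
Step 11: demand=5,sold=1 ship[2->3]=1 ship[1->2]=1 ship[0->1]=1 prod=3 -> [27 5 1 1]
Step 12: demand=5,sold=1 ship[2->3]=1 ship[1->2]=1 ship[0->1]=1 prod=3 -> [29 5 1 1]
First stockout at step 3

3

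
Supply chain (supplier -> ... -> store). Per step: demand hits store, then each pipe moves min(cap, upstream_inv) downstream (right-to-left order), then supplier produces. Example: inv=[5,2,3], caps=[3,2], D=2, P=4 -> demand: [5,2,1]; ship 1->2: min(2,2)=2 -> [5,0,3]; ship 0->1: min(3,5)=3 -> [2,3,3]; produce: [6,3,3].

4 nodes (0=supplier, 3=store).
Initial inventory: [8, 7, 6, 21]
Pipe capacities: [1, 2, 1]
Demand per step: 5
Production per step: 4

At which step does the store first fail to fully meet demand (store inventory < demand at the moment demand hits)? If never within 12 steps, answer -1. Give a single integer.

Step 1: demand=5,sold=5 ship[2->3]=1 ship[1->2]=2 ship[0->1]=1 prod=4 -> [11 6 7 17]
Step 2: demand=5,sold=5 ship[2->3]=1 ship[1->2]=2 ship[0->1]=1 prod=4 -> [14 5 8 13]
Step 3: demand=5,sold=5 ship[2->3]=1 ship[1->2]=2 ship[0->1]=1 prod=4 -> [17 4 9 9]
Step 4: demand=5,sold=5 ship[2->3]=1 ship[1->2]=2 ship[0->1]=1 prod=4 -> [20 3 10 5]
Step 5: demand=5,sold=5 ship[2->3]=1 ship[1->2]=2 ship[0->1]=1 prod=4 -> [23 2 11 1]
Step 6: demand=5,sold=1 ship[2->3]=1 ship[1->2]=2 ship[0->1]=1 prod=4 -> [26 1 12 1]
Step 7: demand=5,sold=1 ship[2->3]=1 ship[1->2]=1 ship[0->1]=1 prod=4 -> [29 1 12 1]
Step 8: demand=5,sold=1 ship[2->3]=1 ship[1->2]=1 ship[0->1]=1 prod=4 -> [32 1 12 1]
Step 9: demand=5,sold=1 ship[2->3]=1 ship[1->2]=1 ship[0->1]=1 prod=4 -> [35 1 12 1]
Step 10: demand=5,sold=1 ship[2->3]=1 ship[1->2]=1 ship[0->1]=1 prod=4 -> [38 1 12 1]
Step 11: demand=5,sold=1 ship[2->3]=1 ship[1->2]=1 ship[0->1]=1 prod=4 -> [41 1 12 1]
Step 12: demand=5,sold=1 ship[2->3]=1 ship[1->2]=1 ship[0->1]=1 prod=4 -> [44 1 12 1]
First stockout at step 6

6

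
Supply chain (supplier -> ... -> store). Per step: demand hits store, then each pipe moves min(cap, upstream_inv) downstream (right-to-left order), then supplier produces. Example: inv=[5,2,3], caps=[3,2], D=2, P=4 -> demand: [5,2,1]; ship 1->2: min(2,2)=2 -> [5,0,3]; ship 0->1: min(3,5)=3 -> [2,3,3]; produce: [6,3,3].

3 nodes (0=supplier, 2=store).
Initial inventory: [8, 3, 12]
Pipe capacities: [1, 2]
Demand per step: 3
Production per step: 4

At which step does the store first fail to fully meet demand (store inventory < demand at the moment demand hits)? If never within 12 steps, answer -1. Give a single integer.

Step 1: demand=3,sold=3 ship[1->2]=2 ship[0->1]=1 prod=4 -> [11 2 11]
Step 2: demand=3,sold=3 ship[1->2]=2 ship[0->1]=1 prod=4 -> [14 1 10]
Step 3: demand=3,sold=3 ship[1->2]=1 ship[0->1]=1 prod=4 -> [17 1 8]
Step 4: demand=3,sold=3 ship[1->2]=1 ship[0->1]=1 prod=4 -> [20 1 6]
Step 5: demand=3,sold=3 ship[1->2]=1 ship[0->1]=1 prod=4 -> [23 1 4]
Step 6: demand=3,sold=3 ship[1->2]=1 ship[0->1]=1 prod=4 -> [26 1 2]
Step 7: demand=3,sold=2 ship[1->2]=1 ship[0->1]=1 prod=4 -> [29 1 1]
Step 8: demand=3,sold=1 ship[1->2]=1 ship[0->1]=1 prod=4 -> [32 1 1]
Step 9: demand=3,sold=1 ship[1->2]=1 ship[0->1]=1 prod=4 -> [35 1 1]
Step 10: demand=3,sold=1 ship[1->2]=1 ship[0->1]=1 prod=4 -> [38 1 1]
Step 11: demand=3,sold=1 ship[1->2]=1 ship[0->1]=1 prod=4 -> [41 1 1]
Step 12: demand=3,sold=1 ship[1->2]=1 ship[0->1]=1 prod=4 -> [44 1 1]
First stockout at step 7

7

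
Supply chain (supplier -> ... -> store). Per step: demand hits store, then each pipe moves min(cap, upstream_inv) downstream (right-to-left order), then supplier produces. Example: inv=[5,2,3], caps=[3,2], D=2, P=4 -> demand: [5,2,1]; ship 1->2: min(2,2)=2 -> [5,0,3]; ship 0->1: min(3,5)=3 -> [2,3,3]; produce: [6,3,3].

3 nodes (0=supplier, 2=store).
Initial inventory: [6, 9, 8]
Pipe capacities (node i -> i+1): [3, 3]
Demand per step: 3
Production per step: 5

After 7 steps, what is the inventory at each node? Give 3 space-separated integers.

Step 1: demand=3,sold=3 ship[1->2]=3 ship[0->1]=3 prod=5 -> inv=[8 9 8]
Step 2: demand=3,sold=3 ship[1->2]=3 ship[0->1]=3 prod=5 -> inv=[10 9 8]
Step 3: demand=3,sold=3 ship[1->2]=3 ship[0->1]=3 prod=5 -> inv=[12 9 8]
Step 4: demand=3,sold=3 ship[1->2]=3 ship[0->1]=3 prod=5 -> inv=[14 9 8]
Step 5: demand=3,sold=3 ship[1->2]=3 ship[0->1]=3 prod=5 -> inv=[16 9 8]
Step 6: demand=3,sold=3 ship[1->2]=3 ship[0->1]=3 prod=5 -> inv=[18 9 8]
Step 7: demand=3,sold=3 ship[1->2]=3 ship[0->1]=3 prod=5 -> inv=[20 9 8]

20 9 8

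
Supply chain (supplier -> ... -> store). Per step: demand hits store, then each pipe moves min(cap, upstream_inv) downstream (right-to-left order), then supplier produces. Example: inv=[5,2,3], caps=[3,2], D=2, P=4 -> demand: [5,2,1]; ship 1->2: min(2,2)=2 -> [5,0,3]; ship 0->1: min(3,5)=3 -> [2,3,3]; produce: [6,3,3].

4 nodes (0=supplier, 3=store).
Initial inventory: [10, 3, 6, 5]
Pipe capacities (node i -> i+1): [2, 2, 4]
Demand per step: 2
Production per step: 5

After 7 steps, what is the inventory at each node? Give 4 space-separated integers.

Step 1: demand=2,sold=2 ship[2->3]=4 ship[1->2]=2 ship[0->1]=2 prod=5 -> inv=[13 3 4 7]
Step 2: demand=2,sold=2 ship[2->3]=4 ship[1->2]=2 ship[0->1]=2 prod=5 -> inv=[16 3 2 9]
Step 3: demand=2,sold=2 ship[2->3]=2 ship[1->2]=2 ship[0->1]=2 prod=5 -> inv=[19 3 2 9]
Step 4: demand=2,sold=2 ship[2->3]=2 ship[1->2]=2 ship[0->1]=2 prod=5 -> inv=[22 3 2 9]
Step 5: demand=2,sold=2 ship[2->3]=2 ship[1->2]=2 ship[0->1]=2 prod=5 -> inv=[25 3 2 9]
Step 6: demand=2,sold=2 ship[2->3]=2 ship[1->2]=2 ship[0->1]=2 prod=5 -> inv=[28 3 2 9]
Step 7: demand=2,sold=2 ship[2->3]=2 ship[1->2]=2 ship[0->1]=2 prod=5 -> inv=[31 3 2 9]

31 3 2 9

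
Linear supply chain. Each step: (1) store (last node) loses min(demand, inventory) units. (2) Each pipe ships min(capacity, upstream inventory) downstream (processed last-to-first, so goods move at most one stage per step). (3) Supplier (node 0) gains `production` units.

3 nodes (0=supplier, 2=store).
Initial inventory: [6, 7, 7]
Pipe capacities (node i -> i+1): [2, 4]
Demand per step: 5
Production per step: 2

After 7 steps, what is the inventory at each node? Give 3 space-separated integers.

Step 1: demand=5,sold=5 ship[1->2]=4 ship[0->1]=2 prod=2 -> inv=[6 5 6]
Step 2: demand=5,sold=5 ship[1->2]=4 ship[0->1]=2 prod=2 -> inv=[6 3 5]
Step 3: demand=5,sold=5 ship[1->2]=3 ship[0->1]=2 prod=2 -> inv=[6 2 3]
Step 4: demand=5,sold=3 ship[1->2]=2 ship[0->1]=2 prod=2 -> inv=[6 2 2]
Step 5: demand=5,sold=2 ship[1->2]=2 ship[0->1]=2 prod=2 -> inv=[6 2 2]
Step 6: demand=5,sold=2 ship[1->2]=2 ship[0->1]=2 prod=2 -> inv=[6 2 2]
Step 7: demand=5,sold=2 ship[1->2]=2 ship[0->1]=2 prod=2 -> inv=[6 2 2]

6 2 2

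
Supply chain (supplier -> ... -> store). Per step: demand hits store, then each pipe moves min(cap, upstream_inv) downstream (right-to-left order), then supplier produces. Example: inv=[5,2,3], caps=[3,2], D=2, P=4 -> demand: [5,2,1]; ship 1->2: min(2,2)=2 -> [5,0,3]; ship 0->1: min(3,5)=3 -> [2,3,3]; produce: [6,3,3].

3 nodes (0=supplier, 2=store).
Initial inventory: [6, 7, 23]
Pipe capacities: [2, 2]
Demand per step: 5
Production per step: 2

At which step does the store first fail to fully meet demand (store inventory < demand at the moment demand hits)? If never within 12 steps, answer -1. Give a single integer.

Step 1: demand=5,sold=5 ship[1->2]=2 ship[0->1]=2 prod=2 -> [6 7 20]
Step 2: demand=5,sold=5 ship[1->2]=2 ship[0->1]=2 prod=2 -> [6 7 17]
Step 3: demand=5,sold=5 ship[1->2]=2 ship[0->1]=2 prod=2 -> [6 7 14]
Step 4: demand=5,sold=5 ship[1->2]=2 ship[0->1]=2 prod=2 -> [6 7 11]
Step 5: demand=5,sold=5 ship[1->2]=2 ship[0->1]=2 prod=2 -> [6 7 8]
Step 6: demand=5,sold=5 ship[1->2]=2 ship[0->1]=2 prod=2 -> [6 7 5]
Step 7: demand=5,sold=5 ship[1->2]=2 ship[0->1]=2 prod=2 -> [6 7 2]
Step 8: demand=5,sold=2 ship[1->2]=2 ship[0->1]=2 prod=2 -> [6 7 2]
Step 9: demand=5,sold=2 ship[1->2]=2 ship[0->1]=2 prod=2 -> [6 7 2]
Step 10: demand=5,sold=2 ship[1->2]=2 ship[0->1]=2 prod=2 -> [6 7 2]
Step 11: demand=5,sold=2 ship[1->2]=2 ship[0->1]=2 prod=2 -> [6 7 2]
Step 12: demand=5,sold=2 ship[1->2]=2 ship[0->1]=2 prod=2 -> [6 7 2]
First stockout at step 8

8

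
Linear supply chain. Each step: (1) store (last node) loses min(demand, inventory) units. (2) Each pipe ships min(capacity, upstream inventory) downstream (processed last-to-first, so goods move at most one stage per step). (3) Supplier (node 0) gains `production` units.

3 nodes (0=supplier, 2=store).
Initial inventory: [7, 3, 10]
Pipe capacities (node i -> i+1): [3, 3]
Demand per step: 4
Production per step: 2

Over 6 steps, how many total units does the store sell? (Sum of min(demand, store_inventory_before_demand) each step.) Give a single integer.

Step 1: sold=4 (running total=4) -> [6 3 9]
Step 2: sold=4 (running total=8) -> [5 3 8]
Step 3: sold=4 (running total=12) -> [4 3 7]
Step 4: sold=4 (running total=16) -> [3 3 6]
Step 5: sold=4 (running total=20) -> [2 3 5]
Step 6: sold=4 (running total=24) -> [2 2 4]

Answer: 24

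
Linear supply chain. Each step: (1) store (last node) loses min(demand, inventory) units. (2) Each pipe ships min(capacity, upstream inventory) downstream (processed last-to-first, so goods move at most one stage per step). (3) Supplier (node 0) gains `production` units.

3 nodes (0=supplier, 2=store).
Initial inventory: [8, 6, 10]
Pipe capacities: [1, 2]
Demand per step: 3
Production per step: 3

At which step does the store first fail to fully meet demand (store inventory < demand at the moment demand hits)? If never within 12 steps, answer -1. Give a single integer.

Step 1: demand=3,sold=3 ship[1->2]=2 ship[0->1]=1 prod=3 -> [10 5 9]
Step 2: demand=3,sold=3 ship[1->2]=2 ship[0->1]=1 prod=3 -> [12 4 8]
Step 3: demand=3,sold=3 ship[1->2]=2 ship[0->1]=1 prod=3 -> [14 3 7]
Step 4: demand=3,sold=3 ship[1->2]=2 ship[0->1]=1 prod=3 -> [16 2 6]
Step 5: demand=3,sold=3 ship[1->2]=2 ship[0->1]=1 prod=3 -> [18 1 5]
Step 6: demand=3,sold=3 ship[1->2]=1 ship[0->1]=1 prod=3 -> [20 1 3]
Step 7: demand=3,sold=3 ship[1->2]=1 ship[0->1]=1 prod=3 -> [22 1 1]
Step 8: demand=3,sold=1 ship[1->2]=1 ship[0->1]=1 prod=3 -> [24 1 1]
Step 9: demand=3,sold=1 ship[1->2]=1 ship[0->1]=1 prod=3 -> [26 1 1]
Step 10: demand=3,sold=1 ship[1->2]=1 ship[0->1]=1 prod=3 -> [28 1 1]
Step 11: demand=3,sold=1 ship[1->2]=1 ship[0->1]=1 prod=3 -> [30 1 1]
Step 12: demand=3,sold=1 ship[1->2]=1 ship[0->1]=1 prod=3 -> [32 1 1]
First stockout at step 8

8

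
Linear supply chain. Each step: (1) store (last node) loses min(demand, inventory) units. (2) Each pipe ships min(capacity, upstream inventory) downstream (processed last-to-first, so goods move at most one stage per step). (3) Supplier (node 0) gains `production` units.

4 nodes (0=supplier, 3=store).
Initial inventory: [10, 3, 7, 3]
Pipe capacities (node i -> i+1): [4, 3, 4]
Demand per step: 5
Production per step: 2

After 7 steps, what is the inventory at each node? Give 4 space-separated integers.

Step 1: demand=5,sold=3 ship[2->3]=4 ship[1->2]=3 ship[0->1]=4 prod=2 -> inv=[8 4 6 4]
Step 2: demand=5,sold=4 ship[2->3]=4 ship[1->2]=3 ship[0->1]=4 prod=2 -> inv=[6 5 5 4]
Step 3: demand=5,sold=4 ship[2->3]=4 ship[1->2]=3 ship[0->1]=4 prod=2 -> inv=[4 6 4 4]
Step 4: demand=5,sold=4 ship[2->3]=4 ship[1->2]=3 ship[0->1]=4 prod=2 -> inv=[2 7 3 4]
Step 5: demand=5,sold=4 ship[2->3]=3 ship[1->2]=3 ship[0->1]=2 prod=2 -> inv=[2 6 3 3]
Step 6: demand=5,sold=3 ship[2->3]=3 ship[1->2]=3 ship[0->1]=2 prod=2 -> inv=[2 5 3 3]
Step 7: demand=5,sold=3 ship[2->3]=3 ship[1->2]=3 ship[0->1]=2 prod=2 -> inv=[2 4 3 3]

2 4 3 3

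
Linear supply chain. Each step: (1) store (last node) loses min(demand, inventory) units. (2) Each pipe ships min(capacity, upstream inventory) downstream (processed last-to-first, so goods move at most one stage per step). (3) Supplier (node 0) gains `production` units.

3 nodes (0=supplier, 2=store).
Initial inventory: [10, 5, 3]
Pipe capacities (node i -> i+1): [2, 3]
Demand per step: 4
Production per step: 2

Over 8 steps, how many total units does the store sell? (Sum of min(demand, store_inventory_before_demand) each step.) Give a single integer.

Answer: 20

Derivation:
Step 1: sold=3 (running total=3) -> [10 4 3]
Step 2: sold=3 (running total=6) -> [10 3 3]
Step 3: sold=3 (running total=9) -> [10 2 3]
Step 4: sold=3 (running total=12) -> [10 2 2]
Step 5: sold=2 (running total=14) -> [10 2 2]
Step 6: sold=2 (running total=16) -> [10 2 2]
Step 7: sold=2 (running total=18) -> [10 2 2]
Step 8: sold=2 (running total=20) -> [10 2 2]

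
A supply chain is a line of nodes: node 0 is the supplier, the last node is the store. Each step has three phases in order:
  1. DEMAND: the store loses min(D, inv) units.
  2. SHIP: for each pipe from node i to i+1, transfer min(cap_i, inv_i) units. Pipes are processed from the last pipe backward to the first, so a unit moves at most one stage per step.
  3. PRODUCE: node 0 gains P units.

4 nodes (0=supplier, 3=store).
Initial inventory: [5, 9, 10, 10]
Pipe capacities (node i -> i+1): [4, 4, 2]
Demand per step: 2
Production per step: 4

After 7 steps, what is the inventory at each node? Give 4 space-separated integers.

Step 1: demand=2,sold=2 ship[2->3]=2 ship[1->2]=4 ship[0->1]=4 prod=4 -> inv=[5 9 12 10]
Step 2: demand=2,sold=2 ship[2->3]=2 ship[1->2]=4 ship[0->1]=4 prod=4 -> inv=[5 9 14 10]
Step 3: demand=2,sold=2 ship[2->3]=2 ship[1->2]=4 ship[0->1]=4 prod=4 -> inv=[5 9 16 10]
Step 4: demand=2,sold=2 ship[2->3]=2 ship[1->2]=4 ship[0->1]=4 prod=4 -> inv=[5 9 18 10]
Step 5: demand=2,sold=2 ship[2->3]=2 ship[1->2]=4 ship[0->1]=4 prod=4 -> inv=[5 9 20 10]
Step 6: demand=2,sold=2 ship[2->3]=2 ship[1->2]=4 ship[0->1]=4 prod=4 -> inv=[5 9 22 10]
Step 7: demand=2,sold=2 ship[2->3]=2 ship[1->2]=4 ship[0->1]=4 prod=4 -> inv=[5 9 24 10]

5 9 24 10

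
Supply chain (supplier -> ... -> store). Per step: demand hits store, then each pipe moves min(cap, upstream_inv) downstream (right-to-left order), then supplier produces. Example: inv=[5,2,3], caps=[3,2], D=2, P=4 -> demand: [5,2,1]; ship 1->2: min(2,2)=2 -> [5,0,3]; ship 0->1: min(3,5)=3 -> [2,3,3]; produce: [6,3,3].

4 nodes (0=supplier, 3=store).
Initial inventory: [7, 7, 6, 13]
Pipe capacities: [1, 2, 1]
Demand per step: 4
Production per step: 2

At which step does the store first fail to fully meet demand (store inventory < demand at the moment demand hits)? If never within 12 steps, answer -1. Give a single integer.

Step 1: demand=4,sold=4 ship[2->3]=1 ship[1->2]=2 ship[0->1]=1 prod=2 -> [8 6 7 10]
Step 2: demand=4,sold=4 ship[2->3]=1 ship[1->2]=2 ship[0->1]=1 prod=2 -> [9 5 8 7]
Step 3: demand=4,sold=4 ship[2->3]=1 ship[1->2]=2 ship[0->1]=1 prod=2 -> [10 4 9 4]
Step 4: demand=4,sold=4 ship[2->3]=1 ship[1->2]=2 ship[0->1]=1 prod=2 -> [11 3 10 1]
Step 5: demand=4,sold=1 ship[2->3]=1 ship[1->2]=2 ship[0->1]=1 prod=2 -> [12 2 11 1]
Step 6: demand=4,sold=1 ship[2->3]=1 ship[1->2]=2 ship[0->1]=1 prod=2 -> [13 1 12 1]
Step 7: demand=4,sold=1 ship[2->3]=1 ship[1->2]=1 ship[0->1]=1 prod=2 -> [14 1 12 1]
Step 8: demand=4,sold=1 ship[2->3]=1 ship[1->2]=1 ship[0->1]=1 prod=2 -> [15 1 12 1]
Step 9: demand=4,sold=1 ship[2->3]=1 ship[1->2]=1 ship[0->1]=1 prod=2 -> [16 1 12 1]
Step 10: demand=4,sold=1 ship[2->3]=1 ship[1->2]=1 ship[0->1]=1 prod=2 -> [17 1 12 1]
Step 11: demand=4,sold=1 ship[2->3]=1 ship[1->2]=1 ship[0->1]=1 prod=2 -> [18 1 12 1]
Step 12: demand=4,sold=1 ship[2->3]=1 ship[1->2]=1 ship[0->1]=1 prod=2 -> [19 1 12 1]
First stockout at step 5

5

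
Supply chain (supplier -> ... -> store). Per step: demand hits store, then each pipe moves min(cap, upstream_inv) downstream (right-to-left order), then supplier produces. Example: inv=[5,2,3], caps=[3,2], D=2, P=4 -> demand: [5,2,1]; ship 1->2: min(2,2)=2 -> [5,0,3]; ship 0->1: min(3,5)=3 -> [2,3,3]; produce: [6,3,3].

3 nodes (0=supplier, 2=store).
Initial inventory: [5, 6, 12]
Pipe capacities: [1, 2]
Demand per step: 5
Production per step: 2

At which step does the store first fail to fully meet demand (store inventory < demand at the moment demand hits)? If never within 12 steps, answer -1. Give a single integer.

Step 1: demand=5,sold=5 ship[1->2]=2 ship[0->1]=1 prod=2 -> [6 5 9]
Step 2: demand=5,sold=5 ship[1->2]=2 ship[0->1]=1 prod=2 -> [7 4 6]
Step 3: demand=5,sold=5 ship[1->2]=2 ship[0->1]=1 prod=2 -> [8 3 3]
Step 4: demand=5,sold=3 ship[1->2]=2 ship[0->1]=1 prod=2 -> [9 2 2]
Step 5: demand=5,sold=2 ship[1->2]=2 ship[0->1]=1 prod=2 -> [10 1 2]
Step 6: demand=5,sold=2 ship[1->2]=1 ship[0->1]=1 prod=2 -> [11 1 1]
Step 7: demand=5,sold=1 ship[1->2]=1 ship[0->1]=1 prod=2 -> [12 1 1]
Step 8: demand=5,sold=1 ship[1->2]=1 ship[0->1]=1 prod=2 -> [13 1 1]
Step 9: demand=5,sold=1 ship[1->2]=1 ship[0->1]=1 prod=2 -> [14 1 1]
Step 10: demand=5,sold=1 ship[1->2]=1 ship[0->1]=1 prod=2 -> [15 1 1]
Step 11: demand=5,sold=1 ship[1->2]=1 ship[0->1]=1 prod=2 -> [16 1 1]
Step 12: demand=5,sold=1 ship[1->2]=1 ship[0->1]=1 prod=2 -> [17 1 1]
First stockout at step 4

4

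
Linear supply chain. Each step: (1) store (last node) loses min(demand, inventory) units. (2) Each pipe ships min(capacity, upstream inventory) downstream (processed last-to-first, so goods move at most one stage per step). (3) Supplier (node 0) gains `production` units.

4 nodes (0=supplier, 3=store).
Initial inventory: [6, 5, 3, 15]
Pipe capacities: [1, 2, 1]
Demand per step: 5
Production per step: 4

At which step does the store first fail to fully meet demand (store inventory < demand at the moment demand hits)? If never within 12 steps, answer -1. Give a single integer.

Step 1: demand=5,sold=5 ship[2->3]=1 ship[1->2]=2 ship[0->1]=1 prod=4 -> [9 4 4 11]
Step 2: demand=5,sold=5 ship[2->3]=1 ship[1->2]=2 ship[0->1]=1 prod=4 -> [12 3 5 7]
Step 3: demand=5,sold=5 ship[2->3]=1 ship[1->2]=2 ship[0->1]=1 prod=4 -> [15 2 6 3]
Step 4: demand=5,sold=3 ship[2->3]=1 ship[1->2]=2 ship[0->1]=1 prod=4 -> [18 1 7 1]
Step 5: demand=5,sold=1 ship[2->3]=1 ship[1->2]=1 ship[0->1]=1 prod=4 -> [21 1 7 1]
Step 6: demand=5,sold=1 ship[2->3]=1 ship[1->2]=1 ship[0->1]=1 prod=4 -> [24 1 7 1]
Step 7: demand=5,sold=1 ship[2->3]=1 ship[1->2]=1 ship[0->1]=1 prod=4 -> [27 1 7 1]
Step 8: demand=5,sold=1 ship[2->3]=1 ship[1->2]=1 ship[0->1]=1 prod=4 -> [30 1 7 1]
Step 9: demand=5,sold=1 ship[2->3]=1 ship[1->2]=1 ship[0->1]=1 prod=4 -> [33 1 7 1]
Step 10: demand=5,sold=1 ship[2->3]=1 ship[1->2]=1 ship[0->1]=1 prod=4 -> [36 1 7 1]
Step 11: demand=5,sold=1 ship[2->3]=1 ship[1->2]=1 ship[0->1]=1 prod=4 -> [39 1 7 1]
Step 12: demand=5,sold=1 ship[2->3]=1 ship[1->2]=1 ship[0->1]=1 prod=4 -> [42 1 7 1]
First stockout at step 4

4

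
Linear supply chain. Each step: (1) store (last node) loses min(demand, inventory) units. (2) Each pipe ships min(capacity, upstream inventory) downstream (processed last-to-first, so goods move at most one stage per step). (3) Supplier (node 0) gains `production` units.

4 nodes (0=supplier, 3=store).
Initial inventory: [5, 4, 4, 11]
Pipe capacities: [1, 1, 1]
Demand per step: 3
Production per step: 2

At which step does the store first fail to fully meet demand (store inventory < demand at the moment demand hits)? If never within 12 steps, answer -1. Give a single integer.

Step 1: demand=3,sold=3 ship[2->3]=1 ship[1->2]=1 ship[0->1]=1 prod=2 -> [6 4 4 9]
Step 2: demand=3,sold=3 ship[2->3]=1 ship[1->2]=1 ship[0->1]=1 prod=2 -> [7 4 4 7]
Step 3: demand=3,sold=3 ship[2->3]=1 ship[1->2]=1 ship[0->1]=1 prod=2 -> [8 4 4 5]
Step 4: demand=3,sold=3 ship[2->3]=1 ship[1->2]=1 ship[0->1]=1 prod=2 -> [9 4 4 3]
Step 5: demand=3,sold=3 ship[2->3]=1 ship[1->2]=1 ship[0->1]=1 prod=2 -> [10 4 4 1]
Step 6: demand=3,sold=1 ship[2->3]=1 ship[1->2]=1 ship[0->1]=1 prod=2 -> [11 4 4 1]
Step 7: demand=3,sold=1 ship[2->3]=1 ship[1->2]=1 ship[0->1]=1 prod=2 -> [12 4 4 1]
Step 8: demand=3,sold=1 ship[2->3]=1 ship[1->2]=1 ship[0->1]=1 prod=2 -> [13 4 4 1]
Step 9: demand=3,sold=1 ship[2->3]=1 ship[1->2]=1 ship[0->1]=1 prod=2 -> [14 4 4 1]
Step 10: demand=3,sold=1 ship[2->3]=1 ship[1->2]=1 ship[0->1]=1 prod=2 -> [15 4 4 1]
Step 11: demand=3,sold=1 ship[2->3]=1 ship[1->2]=1 ship[0->1]=1 prod=2 -> [16 4 4 1]
Step 12: demand=3,sold=1 ship[2->3]=1 ship[1->2]=1 ship[0->1]=1 prod=2 -> [17 4 4 1]
First stockout at step 6

6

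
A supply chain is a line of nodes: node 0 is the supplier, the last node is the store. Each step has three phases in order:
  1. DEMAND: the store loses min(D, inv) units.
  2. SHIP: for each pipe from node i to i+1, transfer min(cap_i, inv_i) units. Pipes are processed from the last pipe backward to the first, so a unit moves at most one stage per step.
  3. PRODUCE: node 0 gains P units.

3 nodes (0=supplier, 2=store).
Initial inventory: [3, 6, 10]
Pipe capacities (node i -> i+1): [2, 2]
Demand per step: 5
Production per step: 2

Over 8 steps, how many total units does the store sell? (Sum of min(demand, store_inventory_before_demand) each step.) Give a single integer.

Step 1: sold=5 (running total=5) -> [3 6 7]
Step 2: sold=5 (running total=10) -> [3 6 4]
Step 3: sold=4 (running total=14) -> [3 6 2]
Step 4: sold=2 (running total=16) -> [3 6 2]
Step 5: sold=2 (running total=18) -> [3 6 2]
Step 6: sold=2 (running total=20) -> [3 6 2]
Step 7: sold=2 (running total=22) -> [3 6 2]
Step 8: sold=2 (running total=24) -> [3 6 2]

Answer: 24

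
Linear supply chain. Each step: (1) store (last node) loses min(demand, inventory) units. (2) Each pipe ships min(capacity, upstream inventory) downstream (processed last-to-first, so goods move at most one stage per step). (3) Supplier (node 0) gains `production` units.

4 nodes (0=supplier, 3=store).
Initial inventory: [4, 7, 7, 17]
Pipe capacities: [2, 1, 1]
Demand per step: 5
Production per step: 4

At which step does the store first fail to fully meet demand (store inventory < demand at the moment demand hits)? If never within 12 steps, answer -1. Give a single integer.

Step 1: demand=5,sold=5 ship[2->3]=1 ship[1->2]=1 ship[0->1]=2 prod=4 -> [6 8 7 13]
Step 2: demand=5,sold=5 ship[2->3]=1 ship[1->2]=1 ship[0->1]=2 prod=4 -> [8 9 7 9]
Step 3: demand=5,sold=5 ship[2->3]=1 ship[1->2]=1 ship[0->1]=2 prod=4 -> [10 10 7 5]
Step 4: demand=5,sold=5 ship[2->3]=1 ship[1->2]=1 ship[0->1]=2 prod=4 -> [12 11 7 1]
Step 5: demand=5,sold=1 ship[2->3]=1 ship[1->2]=1 ship[0->1]=2 prod=4 -> [14 12 7 1]
Step 6: demand=5,sold=1 ship[2->3]=1 ship[1->2]=1 ship[0->1]=2 prod=4 -> [16 13 7 1]
Step 7: demand=5,sold=1 ship[2->3]=1 ship[1->2]=1 ship[0->1]=2 prod=4 -> [18 14 7 1]
Step 8: demand=5,sold=1 ship[2->3]=1 ship[1->2]=1 ship[0->1]=2 prod=4 -> [20 15 7 1]
Step 9: demand=5,sold=1 ship[2->3]=1 ship[1->2]=1 ship[0->1]=2 prod=4 -> [22 16 7 1]
Step 10: demand=5,sold=1 ship[2->3]=1 ship[1->2]=1 ship[0->1]=2 prod=4 -> [24 17 7 1]
Step 11: demand=5,sold=1 ship[2->3]=1 ship[1->2]=1 ship[0->1]=2 prod=4 -> [26 18 7 1]
Step 12: demand=5,sold=1 ship[2->3]=1 ship[1->2]=1 ship[0->1]=2 prod=4 -> [28 19 7 1]
First stockout at step 5

5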